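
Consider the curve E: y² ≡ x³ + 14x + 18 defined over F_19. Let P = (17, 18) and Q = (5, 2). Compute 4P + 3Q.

First 4P:
Repeated addition: build up to 4P.
2P: tangent at (17, 18): λ = (3·17² + 14)/(2·18) ≡ 7/17. 17⁻¹ ≡ 9 (mod 19) since 17·9 = 153 ≡ 1, so λ ≡ 7·9 ≡ 6.
  x = λ² - 17 - 17 = 36 - 34 ≡ 2; y = λ·(17 - 2) - 18 ≡ 15. → (2, 15)
3P: (2, 15) + (17, 18). λ = (18 - 15)/(17 - 2) ≡ 3/15 mod 19. 15⁻¹ ≡ 14 (mod 19), so λ ≡ 4.
  x = λ² - 2 - 17 = 16 - 19 ≡ 16; y = λ·(2 - 16) - 15 ≡ 5. → (16, 5)
4P: (16, 5) + (17, 18). λ = (18 - 5)/(17 - 16) ≡ 13/1 mod 19. 1⁻¹ ≡ 1 (mod 19), so λ ≡ 13.
  x = λ² - 16 - 17 = 169 - 33 ≡ 3; y = λ·(16 - 3) - 5 ≡ 12. → (3, 12)
4P = (3, 12).
Next 3Q:
Repeated addition: build up to 3Q.
2Q: tangent at (5, 2): λ = (3·5² + 14)/(2·2) ≡ 13/4. 4⁻¹ ≡ 5 (mod 19), so λ ≡ 13·5 ≡ 8.
  x = λ² - 5 - 5 = 64 - 10 ≡ 16; y = λ·(5 - 16) - 2 ≡ 5. → (16, 5)
3Q: (16, 5) + (5, 2). λ = (2 - 5)/(5 - 16) ≡ 16/8 mod 19. 8⁻¹ ≡ 12 (mod 19), so λ ≡ 2.
  x = λ² - 16 - 5 = 4 - 21 ≡ 2; y = λ·(16 - 2) - 5 ≡ 4. → (2, 4)
3Q = (2, 4).
Finally 4P + 3Q:
(3, 12) + (2, 4). λ = (4 - 12)/(2 - 3) ≡ 11/18 mod 19. 18⁻¹ ≡ 18 (mod 19), so λ ≡ 8.
  x = λ² - 3 - 2 = 64 - 5 ≡ 2; y = λ·(3 - 2) - 12 ≡ 15. → (2, 15)

(2, 15)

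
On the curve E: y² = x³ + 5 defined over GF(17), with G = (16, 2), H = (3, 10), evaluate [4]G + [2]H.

(2, 8)

First 4G:
Double-and-add on 4 = (100)₂. Start with G = (16, 2) for the leading 1-bit.
double: tangent at (16, 2): λ = (3·16² + 0)/(2·2) ≡ 3/4. 4⁻¹ ≡ 13 (mod 17) since 4·13 = 52 ≡ 1, so λ ≡ 3·13 ≡ 5.
  x = λ² - 16 - 16 = 25 - 32 ≡ 10; y = λ·(16 - 10) - 2 ≡ 11. → (10, 11)
double: tangent at (10, 11): λ = (3·10² + 0)/(2·11) ≡ 11/5. 5⁻¹ ≡ 7 (mod 17) since 5·7 = 35 ≡ 1, so λ ≡ 11·7 ≡ 9.
  x = λ² - 10 - 10 = 81 - 20 ≡ 10; y = λ·(10 - 10) - 11 ≡ 6. → (10, 6)
4G = (10, 6).
Next 2H:
Repeated addition: build up to 2H.
2H: tangent at (3, 10): λ = (3·3² + 0)/(2·10) ≡ 10/3. 3⁻¹ ≡ 6 (mod 17), so λ ≡ 10·6 ≡ 9.
  x = λ² - 3 - 3 = 81 - 6 ≡ 7; y = λ·(3 - 7) - 10 ≡ 5. → (7, 5)
2H = (7, 5).
Finally 4G + 2H:
(10, 6) + (7, 5). λ = (5 - 6)/(7 - 10) ≡ 16/14 mod 17. 14⁻¹ ≡ 11 (mod 17) since 14·11 = 154 ≡ 1, so λ ≡ 6.
  x = λ² - 10 - 7 = 36 - 17 ≡ 2; y = λ·(10 - 2) - 6 ≡ 8. → (2, 8)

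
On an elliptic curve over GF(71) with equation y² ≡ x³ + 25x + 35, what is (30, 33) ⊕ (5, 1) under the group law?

(30, 33) + (5, 1). λ = (1 - 33)/(5 - 30) ≡ 39/46 mod 71. 46⁻¹ ≡ 17 (mod 71), so λ ≡ 24.
  x = λ² - 30 - 5 = 576 - 35 ≡ 44; y = λ·(30 - 44) - 33 ≡ 57. → (44, 57)

(44, 57)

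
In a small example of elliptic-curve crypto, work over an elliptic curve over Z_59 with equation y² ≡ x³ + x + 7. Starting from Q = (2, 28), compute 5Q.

Double-and-add on 5 = (101)₂. Start with Q = (2, 28) for the leading 1-bit.
double: tangent at (2, 28): λ = (3·2² + 1)/(2·28) ≡ 13/56. 56⁻¹ ≡ 39 (mod 59), so λ ≡ 13·39 ≡ 35.
  x = λ² - 2 - 2 = 1225 - 4 ≡ 41; y = λ·(2 - 41) - 28 ≡ 23. → (41, 23)
double: tangent at (41, 23): λ = (3·41² + 1)/(2·23) ≡ 29/46. 46⁻¹ ≡ 9 (mod 59), so λ ≡ 29·9 ≡ 25.
  x = λ² - 41 - 41 = 625 - 82 ≡ 12; y = λ·(41 - 12) - 23 ≡ 53. → (12, 53)
add Q: (12, 53) + (2, 28). λ = (28 - 53)/(2 - 12) ≡ 34/49 mod 59. 49⁻¹ ≡ 53 (mod 59), so λ ≡ 32.
  x = λ² - 12 - 2 = 1024 - 14 ≡ 7; y = λ·(12 - 7) - 53 ≡ 48. → (7, 48)

(7, 48)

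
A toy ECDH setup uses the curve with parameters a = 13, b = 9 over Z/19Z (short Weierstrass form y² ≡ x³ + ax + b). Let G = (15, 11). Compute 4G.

Double-and-add on 4 = (100)₂. Start with G = (15, 11) for the leading 1-bit.
double: tangent at (15, 11): λ = (3·15² + 13)/(2·11) ≡ 4/3. 3⁻¹ ≡ 13 (mod 19), so λ ≡ 4·13 ≡ 14.
  x = λ² - 15 - 15 = 196 - 30 ≡ 14; y = λ·(15 - 14) - 11 ≡ 3. → (14, 3)
double: tangent at (14, 3): λ = (3·14² + 13)/(2·3) ≡ 12/6. 6⁻¹ ≡ 16 (mod 19), so λ ≡ 12·16 ≡ 2.
  x = λ² - 14 - 14 = 4 - 28 ≡ 14; y = λ·(14 - 14) - 3 ≡ 16. → (14, 16)

(14, 16)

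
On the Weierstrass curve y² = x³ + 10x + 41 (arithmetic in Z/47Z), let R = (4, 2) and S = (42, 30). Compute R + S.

(13, 26)

(4, 2) + (42, 30). λ = (30 - 2)/(42 - 4) ≡ 28/38 mod 47. 38⁻¹ ≡ 26 (mod 47) since 38·26 = 988 ≡ 1, so λ ≡ 23.
  x = λ² - 4 - 42 = 529 - 46 ≡ 13; y = λ·(4 - 13) - 2 ≡ 26. → (13, 26)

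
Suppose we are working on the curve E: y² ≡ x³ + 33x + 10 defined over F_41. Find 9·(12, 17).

Write Q = (12, 17).
Double-and-add on 9 = (1001)₂. Start with Q = (12, 17) for the leading 1-bit.
double: tangent at (12, 17): λ = (3·12² + 33)/(2·17) ≡ 14/34. 34⁻¹ ≡ 35 (mod 41), so λ ≡ 14·35 ≡ 39.
  x = λ² - 12 - 12 = 1521 - 24 ≡ 21; y = λ·(12 - 21) - 17 ≡ 1. → (21, 1)
double: tangent at (21, 1): λ = (3·21² + 33)/(2·1) ≡ 3/2. 2⁻¹ ≡ 21 (mod 41), so λ ≡ 3·21 ≡ 22.
  x = λ² - 21 - 21 = 484 - 42 ≡ 32; y = λ·(21 - 32) - 1 ≡ 3. → (32, 3)
double: tangent at (32, 3): λ = (3·32² + 33)/(2·3) ≡ 30/6. 6⁻¹ ≡ 7 (mod 41), so λ ≡ 30·7 ≡ 5.
  x = λ² - 32 - 32 = 25 - 64 ≡ 2; y = λ·(32 - 2) - 3 ≡ 24. → (2, 24)
add Q: (2, 24) + (12, 17). λ = (17 - 24)/(12 - 2) ≡ 34/10 mod 41. 10⁻¹ ≡ 37 (mod 41) since 10·37 = 370 ≡ 1, so λ ≡ 28.
  x = λ² - 2 - 12 = 784 - 14 ≡ 32; y = λ·(2 - 32) - 24 ≡ 38. → (32, 38)

(32, 38)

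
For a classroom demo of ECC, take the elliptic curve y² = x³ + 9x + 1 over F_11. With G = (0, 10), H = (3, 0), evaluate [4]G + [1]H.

First 4G:
Repeated addition: build up to 4G.
2G: tangent at (0, 10): λ = (3·0² + 9)/(2·10) ≡ 9/9. 9⁻¹ ≡ 5 (mod 11), so λ ≡ 9·5 ≡ 1.
  x = λ² - 0 - 0 = 1 - 0 ≡ 1; y = λ·(0 - 1) - 10 ≡ 0. → (1, 0)
3G: (1, 0) + (0, 10). λ = (10 - 0)/(0 - 1) ≡ 10/10 mod 11. 10⁻¹ ≡ 10 (mod 11), so λ ≡ 1.
  x = λ² - 1 - 0 = 1 - 1 ≡ 0; y = λ·(1 - 0) - 0 ≡ 1. → (0, 1)
4G: (0, 1) + (0, 10): same x and y₁ ≡ -y₂, so the sum is O.
4G = O.
Finally 4G + H:
O + (3, 0) = (3, 0) (identity).

(3, 0)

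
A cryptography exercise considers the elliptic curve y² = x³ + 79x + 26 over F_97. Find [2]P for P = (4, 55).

(53, 11)

tangent at (4, 55): λ = (3·4² + 79)/(2·55) ≡ 30/13. 13⁻¹ ≡ 15 (mod 97) since 13·15 = 195 ≡ 1, so λ ≡ 30·15 ≡ 62.
  x = λ² - 4 - 4 = 3844 - 8 ≡ 53; y = λ·(4 - 53) - 55 ≡ 11. → (53, 11)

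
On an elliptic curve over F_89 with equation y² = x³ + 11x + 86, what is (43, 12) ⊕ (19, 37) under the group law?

(44, 15)

(43, 12) + (19, 37). λ = (37 - 12)/(19 - 43) ≡ 25/65 mod 89. 65⁻¹ ≡ 63 (mod 89) since 65·63 = 4095 ≡ 1, so λ ≡ 62.
  x = λ² - 43 - 19 = 3844 - 62 ≡ 44; y = λ·(43 - 44) - 12 ≡ 15. → (44, 15)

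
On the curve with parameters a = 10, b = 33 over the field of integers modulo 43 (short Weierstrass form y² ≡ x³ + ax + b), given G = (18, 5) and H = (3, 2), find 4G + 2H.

First 4G:
Repeated addition: build up to 4G.
2G: tangent at (18, 5): λ = (3·18² + 10)/(2·5) ≡ 36/10. 10⁻¹ ≡ 13 (mod 43), so λ ≡ 36·13 ≡ 38.
  x = λ² - 18 - 18 = 1444 - 36 ≡ 32; y = λ·(18 - 32) - 5 ≡ 22. → (32, 22)
3G: (32, 22) + (18, 5). λ = (5 - 22)/(18 - 32) ≡ 26/29 mod 43. 29⁻¹ ≡ 3 (mod 43), so λ ≡ 35.
  x = λ² - 32 - 18 = 1225 - 50 ≡ 14; y = λ·(32 - 14) - 22 ≡ 6. → (14, 6)
4G: (14, 6) + (18, 5). λ = (5 - 6)/(18 - 14) ≡ 42/4 mod 43. 4⁻¹ ≡ 11 (mod 43) since 4·11 = 44 ≡ 1, so λ ≡ 32.
  x = λ² - 14 - 18 = 1024 - 32 ≡ 3; y = λ·(14 - 3) - 6 ≡ 2. → (3, 2)
4G = (3, 2).
Next 2H:
Repeated addition: build up to 2H.
2H: tangent at (3, 2): λ = (3·3² + 10)/(2·2) ≡ 37/4. 4⁻¹ ≡ 11 (mod 43) since 4·11 = 44 ≡ 1, so λ ≡ 37·11 ≡ 20.
  x = λ² - 3 - 3 = 400 - 6 ≡ 7; y = λ·(3 - 7) - 2 ≡ 4. → (7, 4)
2H = (7, 4).
Finally 4G + 2H:
(3, 2) + (7, 4). λ = (4 - 2)/(7 - 3) ≡ 2/4 mod 43. 4⁻¹ ≡ 11 (mod 43), so λ ≡ 22.
  x = λ² - 3 - 7 = 484 - 10 ≡ 1; y = λ·(3 - 1) - 2 ≡ 42. → (1, 42)

(1, 42)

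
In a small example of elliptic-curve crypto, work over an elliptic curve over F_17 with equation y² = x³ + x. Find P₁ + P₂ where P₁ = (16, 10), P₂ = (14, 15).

(16, 10) + (14, 15). λ = (15 - 10)/(14 - 16) ≡ 5/15 mod 17. 15⁻¹ ≡ 8 (mod 17), so λ ≡ 6.
  x = λ² - 16 - 14 = 36 - 30 ≡ 6; y = λ·(16 - 6) - 10 ≡ 16. → (6, 16)

(6, 16)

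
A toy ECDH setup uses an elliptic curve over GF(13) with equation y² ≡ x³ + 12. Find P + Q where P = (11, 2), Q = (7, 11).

(9, 0)

(11, 2) + (7, 11). λ = (11 - 2)/(7 - 11) ≡ 9/9 mod 13. 9⁻¹ ≡ 3 (mod 13), so λ ≡ 1.
  x = λ² - 11 - 7 = 1 - 18 ≡ 9; y = λ·(11 - 9) - 2 ≡ 0. → (9, 0)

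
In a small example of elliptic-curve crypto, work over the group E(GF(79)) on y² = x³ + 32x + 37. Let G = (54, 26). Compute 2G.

tangent at (54, 26): λ = (3·54² + 32)/(2·26) ≡ 11/52. 52⁻¹ ≡ 38 (mod 79) since 52·38 = 1976 ≡ 1, so λ ≡ 11·38 ≡ 23.
  x = λ² - 54 - 54 = 529 - 108 ≡ 26; y = λ·(54 - 26) - 26 ≡ 65. → (26, 65)

(26, 65)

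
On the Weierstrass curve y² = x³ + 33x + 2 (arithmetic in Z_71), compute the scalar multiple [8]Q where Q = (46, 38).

(39, 51)

Repeated addition: build up to 8Q.
2Q: tangent at (46, 38): λ = (3·46² + 33)/(2·38) ≡ 62/5. 5⁻¹ ≡ 57 (mod 71) since 5·57 = 285 ≡ 1, so λ ≡ 62·57 ≡ 55.
  x = λ² - 46 - 46 = 3025 - 92 ≡ 22; y = λ·(46 - 22) - 38 ≡ 4. → (22, 4)
3Q: (22, 4) + (46, 38). λ = (38 - 4)/(46 - 22) ≡ 34/24 mod 71. 24⁻¹ ≡ 3 (mod 71), so λ ≡ 31.
  x = λ² - 22 - 46 = 961 - 68 ≡ 41; y = λ·(22 - 41) - 4 ≡ 46. → (41, 46)
4Q: (41, 46) + (46, 38). λ = (38 - 46)/(46 - 41) ≡ 63/5 mod 71. 5⁻¹ ≡ 57 (mod 71), so λ ≡ 41.
  x = λ² - 41 - 46 = 1681 - 87 ≡ 32; y = λ·(41 - 32) - 46 ≡ 39. → (32, 39)
5Q: (32, 39) + (46, 38). λ = (38 - 39)/(46 - 32) ≡ 70/14 mod 71. 14⁻¹ ≡ 66 (mod 71), so λ ≡ 5.
  x = λ² - 32 - 46 = 25 - 78 ≡ 18; y = λ·(32 - 18) - 39 ≡ 31. → (18, 31)
6Q: (18, 31) + (46, 38). λ = (38 - 31)/(46 - 18) ≡ 7/28 mod 71. 28⁻¹ ≡ 33 (mod 71) since 28·33 = 924 ≡ 1, so λ ≡ 18.
  x = λ² - 18 - 46 = 324 - 64 ≡ 47; y = λ·(18 - 47) - 31 ≡ 15. → (47, 15)
7Q: (47, 15) + (46, 38). λ = (38 - 15)/(46 - 47) ≡ 23/70 mod 71. 70⁻¹ ≡ 70 (mod 71), so λ ≡ 48.
  x = λ² - 47 - 46 = 2304 - 93 ≡ 10; y = λ·(47 - 10) - 15 ≡ 57. → (10, 57)
8Q: (10, 57) + (46, 38). λ = (38 - 57)/(46 - 10) ≡ 52/36 mod 71. 36⁻¹ ≡ 2 (mod 71) since 36·2 = 72 ≡ 1, so λ ≡ 33.
  x = λ² - 10 - 46 = 1089 - 56 ≡ 39; y = λ·(10 - 39) - 57 ≡ 51. → (39, 51)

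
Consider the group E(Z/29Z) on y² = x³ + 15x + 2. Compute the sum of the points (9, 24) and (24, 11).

(5, 17)

(9, 24) + (24, 11). λ = (11 - 24)/(24 - 9) ≡ 16/15 mod 29. 15⁻¹ ≡ 2 (mod 29), so λ ≡ 3.
  x = λ² - 9 - 24 = 9 - 33 ≡ 5; y = λ·(9 - 5) - 24 ≡ 17. → (5, 17)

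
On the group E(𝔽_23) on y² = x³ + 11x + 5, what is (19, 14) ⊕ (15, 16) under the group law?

(18, 20)

(19, 14) + (15, 16). λ = (16 - 14)/(15 - 19) ≡ 2/19 mod 23. 19⁻¹ ≡ 17 (mod 23), so λ ≡ 11.
  x = λ² - 19 - 15 = 121 - 34 ≡ 18; y = λ·(19 - 18) - 14 ≡ 20. → (18, 20)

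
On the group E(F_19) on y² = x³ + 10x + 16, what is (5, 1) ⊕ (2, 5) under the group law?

(5, 1) + (2, 5). λ = (5 - 1)/(2 - 5) ≡ 4/16 mod 19. 16⁻¹ ≡ 6 (mod 19), so λ ≡ 5.
  x = λ² - 5 - 2 = 25 - 7 ≡ 18; y = λ·(5 - 18) - 1 ≡ 10. → (18, 10)

(18, 10)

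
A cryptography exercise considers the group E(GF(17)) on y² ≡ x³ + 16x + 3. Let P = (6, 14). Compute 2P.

tangent at (6, 14): λ = (3·6² + 16)/(2·14) ≡ 5/11. 11⁻¹ ≡ 14 (mod 17) since 11·14 = 154 ≡ 1, so λ ≡ 5·14 ≡ 2.
  x = λ² - 6 - 6 = 4 - 12 ≡ 9; y = λ·(6 - 9) - 14 ≡ 14. → (9, 14)

(9, 14)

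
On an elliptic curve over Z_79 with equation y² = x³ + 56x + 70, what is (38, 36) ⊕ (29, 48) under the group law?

(5, 78)

(38, 36) + (29, 48). λ = (48 - 36)/(29 - 38) ≡ 12/70 mod 79. 70⁻¹ ≡ 35 (mod 79), so λ ≡ 25.
  x = λ² - 38 - 29 = 625 - 67 ≡ 5; y = λ·(38 - 5) - 36 ≡ 78. → (5, 78)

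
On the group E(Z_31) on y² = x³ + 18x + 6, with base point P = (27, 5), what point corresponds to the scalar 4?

(7, 14)

Double-and-add on 4 = (100)₂. Start with P = (27, 5) for the leading 1-bit.
double: tangent at (27, 5): λ = (3·27² + 18)/(2·5) ≡ 4/10. 10⁻¹ ≡ 28 (mod 31), so λ ≡ 4·28 ≡ 19.
  x = λ² - 27 - 27 = 361 - 54 ≡ 28; y = λ·(27 - 28) - 5 ≡ 7. → (28, 7)
double: tangent at (28, 7): λ = (3·28² + 18)/(2·7) ≡ 14/14. 14⁻¹ ≡ 20 (mod 31) since 14·20 = 280 ≡ 1, so λ ≡ 14·20 ≡ 1.
  x = λ² - 28 - 28 = 1 - 56 ≡ 7; y = λ·(28 - 7) - 7 ≡ 14. → (7, 14)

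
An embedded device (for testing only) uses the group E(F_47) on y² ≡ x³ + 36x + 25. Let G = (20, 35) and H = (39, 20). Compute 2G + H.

First 2G:
Repeated addition: build up to 2G.
2G: tangent at (20, 35): λ = (3·20² + 36)/(2·35) ≡ 14/23. 23⁻¹ ≡ 45 (mod 47), so λ ≡ 14·45 ≡ 19.
  x = λ² - 20 - 20 = 361 - 40 ≡ 39; y = λ·(20 - 39) - 35 ≡ 27. → (39, 27)
2G = (39, 27).
Finally 2G + H:
(39, 27) + (39, 20): same x and y₁ ≡ -y₂, so the sum is O.

O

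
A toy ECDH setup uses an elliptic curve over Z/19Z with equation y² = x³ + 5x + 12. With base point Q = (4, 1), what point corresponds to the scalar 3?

Repeated addition: build up to 3Q.
2Q: tangent at (4, 1): λ = (3·4² + 5)/(2·1) ≡ 15/2. 2⁻¹ ≡ 10 (mod 19), so λ ≡ 15·10 ≡ 17.
  x = λ² - 4 - 4 = 289 - 8 ≡ 15; y = λ·(4 - 15) - 1 ≡ 2. → (15, 2)
3Q: (15, 2) + (4, 1). λ = (1 - 2)/(4 - 15) ≡ 18/8 mod 19. 8⁻¹ ≡ 12 (mod 19), so λ ≡ 7.
  x = λ² - 15 - 4 = 49 - 19 ≡ 11; y = λ·(15 - 11) - 2 ≡ 7. → (11, 7)

(11, 7)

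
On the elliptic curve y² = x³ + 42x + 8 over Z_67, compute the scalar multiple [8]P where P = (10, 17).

Repeated addition: build up to 8P.
2P: tangent at (10, 17): λ = (3·10² + 42)/(2·17) ≡ 7/34. 34⁻¹ ≡ 2 (mod 67), so λ ≡ 7·2 ≡ 14.
  x = λ² - 10 - 10 = 196 - 20 ≡ 42; y = λ·(10 - 42) - 17 ≡ 4. → (42, 4)
3P: (42, 4) + (10, 17). λ = (17 - 4)/(10 - 42) ≡ 13/35 mod 67. 35⁻¹ ≡ 23 (mod 67), so λ ≡ 31.
  x = λ² - 42 - 10 = 961 - 52 ≡ 38; y = λ·(42 - 38) - 4 ≡ 53. → (38, 53)
4P: (38, 53) + (10, 17). λ = (17 - 53)/(10 - 38) ≡ 31/39 mod 67. 39⁻¹ ≡ 55 (mod 67), so λ ≡ 30.
  x = λ² - 38 - 10 = 900 - 48 ≡ 48; y = λ·(38 - 48) - 53 ≡ 49. → (48, 49)
5P: (48, 49) + (10, 17). λ = (17 - 49)/(10 - 48) ≡ 35/29 mod 67. 29⁻¹ ≡ 37 (mod 67), so λ ≡ 22.
  x = λ² - 48 - 10 = 484 - 58 ≡ 24; y = λ·(48 - 24) - 49 ≡ 10. → (24, 10)
6P: (24, 10) + (10, 17). λ = (17 - 10)/(10 - 24) ≡ 7/53 mod 67. 53⁻¹ ≡ 43 (mod 67), so λ ≡ 33.
  x = λ² - 24 - 10 = 1089 - 34 ≡ 50; y = λ·(24 - 50) - 10 ≡ 3. → (50, 3)
7P: (50, 3) + (10, 17). λ = (17 - 3)/(10 - 50) ≡ 14/27 mod 67. 27⁻¹ ≡ 5 (mod 67), so λ ≡ 3.
  x = λ² - 50 - 10 = 9 - 60 ≡ 16; y = λ·(50 - 16) - 3 ≡ 32. → (16, 32)
8P: (16, 32) + (10, 17). λ = (17 - 32)/(10 - 16) ≡ 52/61 mod 67. 61⁻¹ ≡ 11 (mod 67), so λ ≡ 36.
  x = λ² - 16 - 10 = 1296 - 26 ≡ 64; y = λ·(16 - 64) - 32 ≡ 49. → (64, 49)

(64, 49)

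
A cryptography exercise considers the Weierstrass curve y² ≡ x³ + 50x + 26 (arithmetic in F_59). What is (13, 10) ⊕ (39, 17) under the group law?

(11, 45)

(13, 10) + (39, 17). λ = (17 - 10)/(39 - 13) ≡ 7/26 mod 59. 26⁻¹ ≡ 25 (mod 59) since 26·25 = 650 ≡ 1, so λ ≡ 57.
  x = λ² - 13 - 39 = 3249 - 52 ≡ 11; y = λ·(13 - 11) - 10 ≡ 45. → (11, 45)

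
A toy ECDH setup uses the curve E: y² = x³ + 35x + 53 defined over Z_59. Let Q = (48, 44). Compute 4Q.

Repeated addition: build up to 4Q.
2Q: tangent at (48, 44): λ = (3·48² + 35)/(2·44) ≡ 44/29. 29⁻¹ ≡ 57 (mod 59), so λ ≡ 44·57 ≡ 30.
  x = λ² - 48 - 48 = 900 - 96 ≡ 37; y = λ·(48 - 37) - 44 ≡ 50. → (37, 50)
3Q: (37, 50) + (48, 44). λ = (44 - 50)/(48 - 37) ≡ 53/11 mod 59. 11⁻¹ ≡ 43 (mod 59) since 11·43 = 473 ≡ 1, so λ ≡ 37.
  x = λ² - 37 - 48 = 1369 - 85 ≡ 45; y = λ·(37 - 45) - 50 ≡ 8. → (45, 8)
4Q: (45, 8) + (48, 44). λ = (44 - 8)/(48 - 45) ≡ 36/3 mod 59. 3⁻¹ ≡ 20 (mod 59), so λ ≡ 12.
  x = λ² - 45 - 48 = 144 - 93 ≡ 51; y = λ·(45 - 51) - 8 ≡ 38. → (51, 38)

(51, 38)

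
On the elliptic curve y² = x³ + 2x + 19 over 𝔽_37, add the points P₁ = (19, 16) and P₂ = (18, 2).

(11, 22)

(19, 16) + (18, 2). λ = (2 - 16)/(18 - 19) ≡ 23/36 mod 37. 36⁻¹ ≡ 36 (mod 37), so λ ≡ 14.
  x = λ² - 19 - 18 = 196 - 37 ≡ 11; y = λ·(19 - 11) - 16 ≡ 22. → (11, 22)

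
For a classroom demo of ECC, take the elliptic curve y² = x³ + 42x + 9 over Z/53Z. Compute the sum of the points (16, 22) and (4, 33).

(16, 22) + (4, 33). λ = (33 - 22)/(4 - 16) ≡ 11/41 mod 53. 41⁻¹ ≡ 22 (mod 53) since 41·22 = 902 ≡ 1, so λ ≡ 30.
  x = λ² - 16 - 4 = 900 - 20 ≡ 32; y = λ·(16 - 32) - 22 ≡ 28. → (32, 28)

(32, 28)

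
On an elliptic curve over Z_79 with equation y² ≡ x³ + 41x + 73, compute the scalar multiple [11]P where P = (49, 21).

(43, 17)

Double-and-add on 11 = (1011)₂. Start with P = (49, 21) for the leading 1-bit.
double: tangent at (49, 21): λ = (3·49² + 41)/(2·21) ≡ 55/42. 42⁻¹ ≡ 32 (mod 79), so λ ≡ 55·32 ≡ 22.
  x = λ² - 49 - 49 = 484 - 98 ≡ 70; y = λ·(49 - 70) - 21 ≡ 70. → (70, 70)
double: tangent at (70, 70): λ = (3·70² + 41)/(2·70) ≡ 47/61. 61⁻¹ ≡ 57 (mod 79) since 61·57 = 3477 ≡ 1, so λ ≡ 47·57 ≡ 72.
  x = λ² - 70 - 70 = 5184 - 140 ≡ 67; y = λ·(70 - 67) - 70 ≡ 67. → (67, 67)
add P: (67, 67) + (49, 21). λ = (21 - 67)/(49 - 67) ≡ 33/61 mod 79. 61⁻¹ ≡ 57 (mod 79), so λ ≡ 64.
  x = λ² - 67 - 49 = 4096 - 116 ≡ 30; y = λ·(67 - 30) - 67 ≡ 10. → (30, 10)
double: tangent at (30, 10): λ = (3·30² + 41)/(2·10) ≡ 55/20. 20⁻¹ ≡ 4 (mod 79) since 20·4 = 80 ≡ 1, so λ ≡ 55·4 ≡ 62.
  x = λ² - 30 - 30 = 3844 - 60 ≡ 71; y = λ·(30 - 71) - 10 ≡ 55. → (71, 55)
add P: (71, 55) + (49, 21). λ = (21 - 55)/(49 - 71) ≡ 45/57 mod 79. 57⁻¹ ≡ 61 (mod 79), so λ ≡ 59.
  x = λ² - 71 - 49 = 3481 - 120 ≡ 43; y = λ·(71 - 43) - 55 ≡ 17. → (43, 17)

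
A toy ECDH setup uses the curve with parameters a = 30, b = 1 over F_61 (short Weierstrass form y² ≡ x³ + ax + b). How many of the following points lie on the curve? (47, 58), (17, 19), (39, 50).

(47, 58): 58² ≡ 9, rhs ≡ 9 → on.
(17, 19): 19² ≡ 56, rhs ≡ 56 → on.
(39, 50): 50² ≡ 60, rhs ≡ 39 → off.

2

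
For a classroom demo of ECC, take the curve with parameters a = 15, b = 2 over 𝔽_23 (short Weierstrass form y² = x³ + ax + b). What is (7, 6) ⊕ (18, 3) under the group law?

(7, 6) + (18, 3). λ = (3 - 6)/(18 - 7) ≡ 20/11 mod 23. 11⁻¹ ≡ 21 (mod 23), so λ ≡ 6.
  x = λ² - 7 - 18 = 36 - 25 ≡ 11; y = λ·(7 - 11) - 6 ≡ 16. → (11, 16)

(11, 16)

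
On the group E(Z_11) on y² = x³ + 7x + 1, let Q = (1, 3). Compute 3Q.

Repeated addition: build up to 3Q.
2Q: tangent at (1, 3): λ = (3·1² + 7)/(2·3) ≡ 10/6. 6⁻¹ ≡ 2 (mod 11), so λ ≡ 10·2 ≡ 9.
  x = λ² - 1 - 1 = 81 - 2 ≡ 2; y = λ·(1 - 2) - 3 ≡ 10. → (2, 10)
3Q: (2, 10) + (1, 3). λ = (3 - 10)/(1 - 2) ≡ 4/10 mod 11. 10⁻¹ ≡ 10 (mod 11), so λ ≡ 7.
  x = λ² - 2 - 1 = 49 - 3 ≡ 2; y = λ·(2 - 2) - 10 ≡ 1. → (2, 1)

(2, 1)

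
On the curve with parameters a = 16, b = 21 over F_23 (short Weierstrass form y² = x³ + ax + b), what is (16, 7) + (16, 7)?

(22, 2)

tangent at (16, 7): λ = (3·16² + 16)/(2·7) ≡ 2/14. 14⁻¹ ≡ 5 (mod 23), so λ ≡ 2·5 ≡ 10.
  x = λ² - 16 - 16 = 100 - 32 ≡ 22; y = λ·(16 - 22) - 7 ≡ 2. → (22, 2)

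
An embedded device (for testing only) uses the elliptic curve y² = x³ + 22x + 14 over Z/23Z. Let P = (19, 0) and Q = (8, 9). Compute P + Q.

(21, 10)

(19, 0) + (8, 9). λ = (9 - 0)/(8 - 19) ≡ 9/12 mod 23. 12⁻¹ ≡ 2 (mod 23), so λ ≡ 18.
  x = λ² - 19 - 8 = 324 - 27 ≡ 21; y = λ·(19 - 21) - 0 ≡ 10. → (21, 10)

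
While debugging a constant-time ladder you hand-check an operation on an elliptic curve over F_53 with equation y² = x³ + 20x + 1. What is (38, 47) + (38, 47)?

tangent at (38, 47): λ = (3·38² + 20)/(2·47) ≡ 6/41. 41⁻¹ ≡ 22 (mod 53) since 41·22 = 902 ≡ 1, so λ ≡ 6·22 ≡ 26.
  x = λ² - 38 - 38 = 676 - 76 ≡ 17; y = λ·(38 - 17) - 47 ≡ 22. → (17, 22)

(17, 22)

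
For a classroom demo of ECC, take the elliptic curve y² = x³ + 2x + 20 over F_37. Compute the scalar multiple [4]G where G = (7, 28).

(11, 2)

Double-and-add on 4 = (100)₂. Start with G = (7, 28) for the leading 1-bit.
double: tangent at (7, 28): λ = (3·7² + 2)/(2·28) ≡ 1/19. 19⁻¹ ≡ 2 (mod 37) since 19·2 = 38 ≡ 1, so λ ≡ 1·2 ≡ 2.
  x = λ² - 7 - 7 = 4 - 14 ≡ 27; y = λ·(7 - 27) - 28 ≡ 6. → (27, 6)
double: tangent at (27, 6): λ = (3·27² + 2)/(2·6) ≡ 6/12. 12⁻¹ ≡ 34 (mod 37), so λ ≡ 6·34 ≡ 19.
  x = λ² - 27 - 27 = 361 - 54 ≡ 11; y = λ·(27 - 11) - 6 ≡ 2. → (11, 2)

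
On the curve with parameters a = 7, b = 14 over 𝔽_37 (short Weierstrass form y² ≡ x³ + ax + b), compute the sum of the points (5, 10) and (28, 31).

(34, 15)

(5, 10) + (28, 31). λ = (31 - 10)/(28 - 5) ≡ 21/23 mod 37. 23⁻¹ ≡ 29 (mod 37), so λ ≡ 17.
  x = λ² - 5 - 28 = 289 - 33 ≡ 34; y = λ·(5 - 34) - 10 ≡ 15. → (34, 15)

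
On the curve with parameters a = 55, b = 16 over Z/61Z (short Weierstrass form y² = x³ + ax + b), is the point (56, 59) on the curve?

no

y² = 59² ≡ 4; x³ + 55x + 16 = 178712 ≡ 43 (mod 61). 4 ≠ 43.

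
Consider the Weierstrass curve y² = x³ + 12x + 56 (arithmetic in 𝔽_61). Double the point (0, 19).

tangent at (0, 19): λ = (3·0² + 12)/(2·19) ≡ 12/38. 38⁻¹ ≡ 53 (mod 61), so λ ≡ 12·53 ≡ 26.
  x = λ² - 0 - 0 = 676 - 0 ≡ 5; y = λ·(0 - 5) - 19 ≡ 34. → (5, 34)

(5, 34)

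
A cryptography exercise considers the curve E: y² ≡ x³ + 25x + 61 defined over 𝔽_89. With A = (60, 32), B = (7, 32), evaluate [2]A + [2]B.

(70, 5)

First 2A:
Repeated addition: build up to 2A.
2A: tangent at (60, 32): λ = (3·60² + 25)/(2·32) ≡ 56/64. 64⁻¹ ≡ 32 (mod 89) since 64·32 = 2048 ≡ 1, so λ ≡ 56·32 ≡ 12.
  x = λ² - 60 - 60 = 144 - 120 ≡ 24; y = λ·(60 - 24) - 32 ≡ 44. → (24, 44)
2A = (24, 44).
Next 2B:
Repeated addition: build up to 2B.
2B: tangent at (7, 32): λ = (3·7² + 25)/(2·32) ≡ 83/64. 64⁻¹ ≡ 32 (mod 89), so λ ≡ 83·32 ≡ 75.
  x = λ² - 7 - 7 = 5625 - 14 ≡ 4; y = λ·(7 - 4) - 32 ≡ 15. → (4, 15)
2B = (4, 15).
Finally 2A + 2B:
(24, 44) + (4, 15). λ = (15 - 44)/(4 - 24) ≡ 60/69 mod 89. 69⁻¹ ≡ 40 (mod 89) since 69·40 = 2760 ≡ 1, so λ ≡ 86.
  x = λ² - 24 - 4 = 7396 - 28 ≡ 70; y = λ·(24 - 70) - 44 ≡ 5. → (70, 5)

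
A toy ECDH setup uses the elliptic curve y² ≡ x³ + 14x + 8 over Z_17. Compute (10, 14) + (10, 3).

O

The two points share x = 10 and their y-coordinates satisfy 14 + 3 ≡ 0 (mod 17), so they are inverses. Their sum is O.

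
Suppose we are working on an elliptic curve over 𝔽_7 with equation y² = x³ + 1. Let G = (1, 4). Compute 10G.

Repeated addition: build up to 10G.
2G: tangent at (1, 4): λ = (3·1² + 0)/(2·4) ≡ 3/1. 1⁻¹ ≡ 1 (mod 7), so λ ≡ 3·1 ≡ 3.
  x = λ² - 1 - 1 = 9 - 2 ≡ 0; y = λ·(1 - 0) - 4 ≡ 6. → (0, 6)
3G: (0, 6) + (1, 4). λ = (4 - 6)/(1 - 0) ≡ 5/1 mod 7. 1⁻¹ ≡ 1 (mod 7), so λ ≡ 5.
  x = λ² - 0 - 1 = 25 - 1 ≡ 3; y = λ·(0 - 3) - 6 ≡ 0. → (3, 0)
4G: (3, 0) + (1, 4). λ = (4 - 0)/(1 - 3) ≡ 4/5 mod 7. 5⁻¹ ≡ 3 (mod 7), so λ ≡ 5.
  x = λ² - 3 - 1 = 25 - 4 ≡ 0; y = λ·(3 - 0) - 0 ≡ 1. → (0, 1)
5G: (0, 1) + (1, 4). λ = (4 - 1)/(1 - 0) ≡ 3/1 mod 7. 1⁻¹ ≡ 1 (mod 7) since 1·1 = 1 ≡ 1, so λ ≡ 3.
  x = λ² - 0 - 1 = 9 - 1 ≡ 1; y = λ·(0 - 1) - 1 ≡ 3. → (1, 3)
6G: (1, 3) + (1, 4): same x and y₁ ≡ -y₂, so the sum is O.
7G: O + (1, 4) = (1, 4) (identity).
8G: tangent at (1, 4): λ = (3·1² + 0)/(2·4) ≡ 3/1. 1⁻¹ ≡ 1 (mod 7) since 1·1 = 1 ≡ 1, so λ ≡ 3·1 ≡ 3.
  x = λ² - 1 - 1 = 9 - 2 ≡ 0; y = λ·(1 - 0) - 4 ≡ 6. → (0, 6)
9G: (0, 6) + (1, 4). λ = (4 - 6)/(1 - 0) ≡ 5/1 mod 7. 1⁻¹ ≡ 1 (mod 7), so λ ≡ 5.
  x = λ² - 0 - 1 = 25 - 1 ≡ 3; y = λ·(0 - 3) - 6 ≡ 0. → (3, 0)
10G: (3, 0) + (1, 4). λ = (4 - 0)/(1 - 3) ≡ 4/5 mod 7. 5⁻¹ ≡ 3 (mod 7), so λ ≡ 5.
  x = λ² - 3 - 1 = 25 - 4 ≡ 0; y = λ·(3 - 0) - 0 ≡ 1. → (0, 1)

(0, 1)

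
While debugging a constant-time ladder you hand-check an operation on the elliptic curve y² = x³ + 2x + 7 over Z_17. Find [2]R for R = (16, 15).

(11, 0)

tangent at (16, 15): λ = (3·16² + 2)/(2·15) ≡ 5/13. 13⁻¹ ≡ 4 (mod 17), so λ ≡ 5·4 ≡ 3.
  x = λ² - 16 - 16 = 9 - 32 ≡ 11; y = λ·(16 - 11) - 15 ≡ 0. → (11, 0)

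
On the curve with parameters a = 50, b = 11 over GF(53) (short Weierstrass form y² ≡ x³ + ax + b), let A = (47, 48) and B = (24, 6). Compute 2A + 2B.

First 2A:
Repeated addition: build up to 2A.
2A: tangent at (47, 48): λ = (3·47² + 50)/(2·48) ≡ 52/43. 43⁻¹ ≡ 37 (mod 53) since 43·37 = 1591 ≡ 1, so λ ≡ 52·37 ≡ 16.
  x = λ² - 47 - 47 = 256 - 94 ≡ 3; y = λ·(47 - 3) - 48 ≡ 20. → (3, 20)
2A = (3, 20).
Next 2B:
Repeated addition: build up to 2B.
2B: tangent at (24, 6): λ = (3·24² + 50)/(2·6) ≡ 29/12. 12⁻¹ ≡ 31 (mod 53), so λ ≡ 29·31 ≡ 51.
  x = λ² - 24 - 24 = 2601 - 48 ≡ 9; y = λ·(24 - 9) - 6 ≡ 17. → (9, 17)
2B = (9, 17).
Finally 2A + 2B:
(3, 20) + (9, 17). λ = (17 - 20)/(9 - 3) ≡ 50/6 mod 53. 6⁻¹ ≡ 9 (mod 53), so λ ≡ 26.
  x = λ² - 3 - 9 = 676 - 12 ≡ 28; y = λ·(3 - 28) - 20 ≡ 19. → (28, 19)

(28, 19)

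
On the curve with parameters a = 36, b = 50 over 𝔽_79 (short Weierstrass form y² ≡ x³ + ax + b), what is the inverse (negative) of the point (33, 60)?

(33, 19)

-(33, 60) = (33, -60 mod 79) = (33, 19).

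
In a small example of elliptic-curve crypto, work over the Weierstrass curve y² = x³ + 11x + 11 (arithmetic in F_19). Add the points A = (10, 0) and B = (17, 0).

(10, 0) + (17, 0). λ = (0 - 0)/(17 - 10) ≡ 0/7 mod 19. 7⁻¹ ≡ 11 (mod 19), so λ ≡ 0.
  x = λ² - 10 - 17 = 0 - 27 ≡ 11; y = λ·(10 - 11) - 0 ≡ 0. → (11, 0)

(11, 0)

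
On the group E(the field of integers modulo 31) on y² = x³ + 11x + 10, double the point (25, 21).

(14, 5)

tangent at (25, 21): λ = (3·25² + 11)/(2·21) ≡ 26/11. 11⁻¹ ≡ 17 (mod 31), so λ ≡ 26·17 ≡ 8.
  x = λ² - 25 - 25 = 64 - 50 ≡ 14; y = λ·(25 - 14) - 21 ≡ 5. → (14, 5)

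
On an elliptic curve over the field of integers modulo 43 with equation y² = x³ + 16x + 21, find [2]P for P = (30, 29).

tangent at (30, 29): λ = (3·30² + 16)/(2·29) ≡ 7/15. 15⁻¹ ≡ 23 (mod 43), so λ ≡ 7·23 ≡ 32.
  x = λ² - 30 - 30 = 1024 - 60 ≡ 18; y = λ·(30 - 18) - 29 ≡ 11. → (18, 11)

(18, 11)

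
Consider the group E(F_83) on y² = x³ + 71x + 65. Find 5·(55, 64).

(38, 38)

Write G = (55, 64).
Double-and-add on 5 = (101)₂. Start with G = (55, 64) for the leading 1-bit.
double: tangent at (55, 64): λ = (3·55² + 71)/(2·64) ≡ 16/45. 45⁻¹ ≡ 24 (mod 83), so λ ≡ 16·24 ≡ 52.
  x = λ² - 55 - 55 = 2704 - 110 ≡ 21; y = λ·(55 - 21) - 64 ≡ 44. → (21, 44)
double: tangent at (21, 44): λ = (3·21² + 71)/(2·44) ≡ 66/5. 5⁻¹ ≡ 50 (mod 83) since 5·50 = 250 ≡ 1, so λ ≡ 66·50 ≡ 63.
  x = λ² - 21 - 21 = 3969 - 42 ≡ 26; y = λ·(21 - 26) - 44 ≡ 56. → (26, 56)
add G: (26, 56) + (55, 64). λ = (64 - 56)/(55 - 26) ≡ 8/29 mod 83. 29⁻¹ ≡ 63 (mod 83), so λ ≡ 6.
  x = λ² - 26 - 55 = 36 - 81 ≡ 38; y = λ·(26 - 38) - 56 ≡ 38. → (38, 38)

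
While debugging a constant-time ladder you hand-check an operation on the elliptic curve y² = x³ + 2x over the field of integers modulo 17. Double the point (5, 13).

tangent at (5, 13): λ = (3·5² + 2)/(2·13) ≡ 9/9. 9⁻¹ ≡ 2 (mod 17), so λ ≡ 9·2 ≡ 1.
  x = λ² - 5 - 5 = 1 - 10 ≡ 8; y = λ·(5 - 8) - 13 ≡ 1. → (8, 1)

(8, 1)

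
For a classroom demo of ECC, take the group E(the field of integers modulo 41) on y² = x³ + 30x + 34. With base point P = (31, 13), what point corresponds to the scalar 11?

Double-and-add on 11 = (1011)₂. Start with P = (31, 13) for the leading 1-bit.
double: tangent at (31, 13): λ = (3·31² + 30)/(2·13) ≡ 2/26. 26⁻¹ ≡ 30 (mod 41), so λ ≡ 2·30 ≡ 19.
  x = λ² - 31 - 31 = 361 - 62 ≡ 12; y = λ·(31 - 12) - 13 ≡ 20. → (12, 20)
double: tangent at (12, 20): λ = (3·12² + 30)/(2·20) ≡ 11/40. 40⁻¹ ≡ 40 (mod 41) since 40·40 = 1600 ≡ 1, so λ ≡ 11·40 ≡ 30.
  x = λ² - 12 - 12 = 900 - 24 ≡ 15; y = λ·(12 - 15) - 20 ≡ 13. → (15, 13)
add P: (15, 13) + (31, 13). λ = (13 - 13)/(31 - 15) ≡ 0/16 mod 41. 16⁻¹ ≡ 18 (mod 41) since 16·18 = 288 ≡ 1, so λ ≡ 0.
  x = λ² - 15 - 31 = 0 - 46 ≡ 36; y = λ·(15 - 36) - 13 ≡ 28. → (36, 28)
double: tangent at (36, 28): λ = (3·36² + 30)/(2·28) ≡ 23/15. 15⁻¹ ≡ 11 (mod 41), so λ ≡ 23·11 ≡ 7.
  x = λ² - 36 - 36 = 49 - 72 ≡ 18; y = λ·(36 - 18) - 28 ≡ 16. → (18, 16)
add P: (18, 16) + (31, 13). λ = (13 - 16)/(31 - 18) ≡ 38/13 mod 41. 13⁻¹ ≡ 19 (mod 41) since 13·19 = 247 ≡ 1, so λ ≡ 25.
  x = λ² - 18 - 31 = 625 - 49 ≡ 2; y = λ·(18 - 2) - 16 ≡ 15. → (2, 15)

(2, 15)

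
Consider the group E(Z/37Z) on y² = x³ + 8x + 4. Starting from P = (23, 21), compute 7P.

Double-and-add on 7 = (111)₂. Start with P = (23, 21) for the leading 1-bit.
double: tangent at (23, 21): λ = (3·23² + 8)/(2·21) ≡ 4/5. 5⁻¹ ≡ 15 (mod 37) since 5·15 = 75 ≡ 1, so λ ≡ 4·15 ≡ 23.
  x = λ² - 23 - 23 = 529 - 46 ≡ 2; y = λ·(23 - 2) - 21 ≡ 18. → (2, 18)
add P: (2, 18) + (23, 21). λ = (21 - 18)/(23 - 2) ≡ 3/21 mod 37. 21⁻¹ ≡ 30 (mod 37), so λ ≡ 16.
  x = λ² - 2 - 23 = 256 - 25 ≡ 9; y = λ·(2 - 9) - 18 ≡ 18. → (9, 18)
double: tangent at (9, 18): λ = (3·9² + 8)/(2·18) ≡ 29/36. 36⁻¹ ≡ 36 (mod 37), so λ ≡ 29·36 ≡ 8.
  x = λ² - 9 - 9 = 64 - 18 ≡ 9; y = λ·(9 - 9) - 18 ≡ 19. → (9, 19)
add P: (9, 19) + (23, 21). λ = (21 - 19)/(23 - 9) ≡ 2/14 mod 37. 14⁻¹ ≡ 8 (mod 37), so λ ≡ 16.
  x = λ² - 9 - 23 = 256 - 32 ≡ 2; y = λ·(9 - 2) - 19 ≡ 19. → (2, 19)

(2, 19)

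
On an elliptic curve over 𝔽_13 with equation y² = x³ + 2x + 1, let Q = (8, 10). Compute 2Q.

tangent at (8, 10): λ = (3·8² + 2)/(2·10) ≡ 12/7. 7⁻¹ ≡ 2 (mod 13), so λ ≡ 12·2 ≡ 11.
  x = λ² - 8 - 8 = 121 - 16 ≡ 1; y = λ·(8 - 1) - 10 ≡ 2. → (1, 2)

(1, 2)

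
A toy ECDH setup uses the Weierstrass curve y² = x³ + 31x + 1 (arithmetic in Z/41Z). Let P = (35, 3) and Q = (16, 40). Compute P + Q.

(29, 22)

(35, 3) + (16, 40). λ = (40 - 3)/(16 - 35) ≡ 37/22 mod 41. 22⁻¹ ≡ 28 (mod 41), so λ ≡ 11.
  x = λ² - 35 - 16 = 121 - 51 ≡ 29; y = λ·(35 - 29) - 3 ≡ 22. → (29, 22)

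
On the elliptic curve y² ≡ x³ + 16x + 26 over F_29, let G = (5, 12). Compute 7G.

(4, 3)

Double-and-add on 7 = (111)₂. Start with G = (5, 12) for the leading 1-bit.
double: tangent at (5, 12): λ = (3·5² + 16)/(2·12) ≡ 4/24. 24⁻¹ ≡ 23 (mod 29), so λ ≡ 4·23 ≡ 5.
  x = λ² - 5 - 5 = 25 - 10 ≡ 15; y = λ·(5 - 15) - 12 ≡ 25. → (15, 25)
add G: (15, 25) + (5, 12). λ = (12 - 25)/(5 - 15) ≡ 16/19 mod 29. 19⁻¹ ≡ 26 (mod 29) since 19·26 = 494 ≡ 1, so λ ≡ 10.
  x = λ² - 15 - 5 = 100 - 20 ≡ 22; y = λ·(15 - 22) - 25 ≡ 21. → (22, 21)
double: tangent at (22, 21): λ = (3·22² + 16)/(2·21) ≡ 18/13. 13⁻¹ ≡ 9 (mod 29), so λ ≡ 18·9 ≡ 17.
  x = λ² - 22 - 22 = 289 - 44 ≡ 13; y = λ·(22 - 13) - 21 ≡ 16. → (13, 16)
add G: (13, 16) + (5, 12). λ = (12 - 16)/(5 - 13) ≡ 25/21 mod 29. 21⁻¹ ≡ 18 (mod 29) since 21·18 = 378 ≡ 1, so λ ≡ 15.
  x = λ² - 13 - 5 = 225 - 18 ≡ 4; y = λ·(13 - 4) - 16 ≡ 3. → (4, 3)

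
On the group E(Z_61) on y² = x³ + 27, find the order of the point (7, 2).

12

2P: tangent at (7, 2): λ = (3·7² + 0)/(2·2) ≡ 25/4. 4⁻¹ ≡ 46 (mod 61), so λ ≡ 25·46 ≡ 52.
  x = λ² - 7 - 7 = 2704 - 14 ≡ 6; y = λ·(7 - 6) - 2 ≡ 50. → (6, 50)
3P: (6, 50) + (7, 2). λ = (2 - 50)/(7 - 6) ≡ 13/1 mod 61. 1⁻¹ ≡ 1 (mod 61) since 1·1 = 1 ≡ 1, so λ ≡ 13.
  x = λ² - 6 - 7 = 169 - 13 ≡ 34; y = λ·(6 - 34) - 50 ≡ 13. → (34, 13)
4P: (34, 13) + (7, 2). λ = (2 - 13)/(7 - 34) ≡ 50/34 mod 61. 34⁻¹ ≡ 9 (mod 61) since 34·9 = 306 ≡ 1, so λ ≡ 23.
  x = λ² - 34 - 7 = 529 - 41 ≡ 0; y = λ·(34 - 0) - 13 ≡ 37. → (0, 37)
5P: (0, 37) + (7, 2). λ = (2 - 37)/(7 - 0) ≡ 26/7 mod 61. 7⁻¹ ≡ 35 (mod 61), so λ ≡ 56.
  x = λ² - 0 - 7 = 3136 - 7 ≡ 18; y = λ·(0 - 18) - 37 ≡ 53. → (18, 53)
6P: (18, 53) + (7, 2). λ = (2 - 53)/(7 - 18) ≡ 10/50 mod 61. 50⁻¹ ≡ 11 (mod 61), so λ ≡ 49.
  x = λ² - 18 - 7 = 2401 - 25 ≡ 58; y = λ·(18 - 58) - 53 ≡ 0. → (58, 0)
7P: (58, 0) + (7, 2). λ = (2 - 0)/(7 - 58) ≡ 2/10 mod 61. 10⁻¹ ≡ 55 (mod 61), so λ ≡ 49.
  x = λ² - 58 - 7 = 2401 - 65 ≡ 18; y = λ·(58 - 18) - 0 ≡ 8. → (18, 8)
8P: (18, 8) + (7, 2). λ = (2 - 8)/(7 - 18) ≡ 55/50 mod 61. 50⁻¹ ≡ 11 (mod 61), so λ ≡ 56.
  x = λ² - 18 - 7 = 3136 - 25 ≡ 0; y = λ·(18 - 0) - 8 ≡ 24. → (0, 24)
9P: (0, 24) + (7, 2). λ = (2 - 24)/(7 - 0) ≡ 39/7 mod 61. 7⁻¹ ≡ 35 (mod 61), so λ ≡ 23.
  x = λ² - 0 - 7 = 529 - 7 ≡ 34; y = λ·(0 - 34) - 24 ≡ 48. → (34, 48)
10P: (34, 48) + (7, 2). λ = (2 - 48)/(7 - 34) ≡ 15/34 mod 61. 34⁻¹ ≡ 9 (mod 61), so λ ≡ 13.
  x = λ² - 34 - 7 = 169 - 41 ≡ 6; y = λ·(34 - 6) - 48 ≡ 11. → (6, 11)
11P: (6, 11) + (7, 2). λ = (2 - 11)/(7 - 6) ≡ 52/1 mod 61. 1⁻¹ ≡ 1 (mod 61), so λ ≡ 52.
  x = λ² - 6 - 7 = 2704 - 13 ≡ 7; y = λ·(6 - 7) - 11 ≡ 59. → (7, 59)
12P: (7, 59) + (7, 2): same x and y₁ ≡ -y₂, so the sum is O.
12P = O, so the order is 12.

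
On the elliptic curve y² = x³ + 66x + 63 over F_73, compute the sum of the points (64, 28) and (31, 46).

(64, 28) + (31, 46). λ = (46 - 28)/(31 - 64) ≡ 18/40 mod 73. 40⁻¹ ≡ 42 (mod 73) since 40·42 = 1680 ≡ 1, so λ ≡ 26.
  x = λ² - 64 - 31 = 676 - 95 ≡ 70; y = λ·(64 - 70) - 28 ≡ 35. → (70, 35)

(70, 35)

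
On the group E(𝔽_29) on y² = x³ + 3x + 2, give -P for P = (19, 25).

-(19, 25) = (19, -25 mod 29) = (19, 4).

(19, 4)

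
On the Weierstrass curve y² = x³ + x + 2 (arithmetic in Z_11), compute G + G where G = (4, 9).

tangent at (4, 9): λ = (3·4² + 1)/(2·9) ≡ 5/7. 7⁻¹ ≡ 8 (mod 11), so λ ≡ 5·8 ≡ 7.
  x = λ² - 4 - 4 = 49 - 8 ≡ 8; y = λ·(4 - 8) - 9 ≡ 7. → (8, 7)

(8, 7)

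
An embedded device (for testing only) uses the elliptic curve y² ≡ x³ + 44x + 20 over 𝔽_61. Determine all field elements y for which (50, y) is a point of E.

none

x³ + 44x + 20 = 127220 ≡ 35 (mod 61).
35 is a non-residue mod 61; no y exists.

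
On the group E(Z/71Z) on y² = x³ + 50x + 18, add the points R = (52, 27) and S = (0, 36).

(68, 14)

(52, 27) + (0, 36). λ = (36 - 27)/(0 - 52) ≡ 9/19 mod 71. 19⁻¹ ≡ 15 (mod 71), so λ ≡ 64.
  x = λ² - 52 - 0 = 4096 - 52 ≡ 68; y = λ·(52 - 68) - 27 ≡ 14. → (68, 14)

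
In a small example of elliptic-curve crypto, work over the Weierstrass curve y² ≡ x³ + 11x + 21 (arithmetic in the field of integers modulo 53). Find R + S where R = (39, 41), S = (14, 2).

(39, 41) + (14, 2). λ = (2 - 41)/(14 - 39) ≡ 14/28 mod 53. 28⁻¹ ≡ 36 (mod 53), so λ ≡ 27.
  x = λ² - 39 - 14 = 729 - 53 ≡ 40; y = λ·(39 - 40) - 41 ≡ 38. → (40, 38)

(40, 38)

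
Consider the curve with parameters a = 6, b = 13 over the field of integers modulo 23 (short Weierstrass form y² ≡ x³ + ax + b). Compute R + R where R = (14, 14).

tangent at (14, 14): λ = (3·14² + 6)/(2·14) ≡ 19/5. 5⁻¹ ≡ 14 (mod 23), so λ ≡ 19·14 ≡ 13.
  x = λ² - 14 - 14 = 169 - 28 ≡ 3; y = λ·(14 - 3) - 14 ≡ 14. → (3, 14)

(3, 14)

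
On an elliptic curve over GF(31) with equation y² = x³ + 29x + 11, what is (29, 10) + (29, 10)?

tangent at (29, 10): λ = (3·29² + 29)/(2·10) ≡ 10/20. 20⁻¹ ≡ 14 (mod 31), so λ ≡ 10·14 ≡ 16.
  x = λ² - 29 - 29 = 256 - 58 ≡ 12; y = λ·(29 - 12) - 10 ≡ 14. → (12, 14)

(12, 14)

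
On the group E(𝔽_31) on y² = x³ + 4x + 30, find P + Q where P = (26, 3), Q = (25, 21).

(25, 10)

(26, 3) + (25, 21). λ = (21 - 3)/(25 - 26) ≡ 18/30 mod 31. 30⁻¹ ≡ 30 (mod 31) since 30·30 = 900 ≡ 1, so λ ≡ 13.
  x = λ² - 26 - 25 = 169 - 51 ≡ 25; y = λ·(26 - 25) - 3 ≡ 10. → (25, 10)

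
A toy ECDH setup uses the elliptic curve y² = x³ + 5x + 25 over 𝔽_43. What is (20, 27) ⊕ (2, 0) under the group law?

(20, 27) + (2, 0). λ = (0 - 27)/(2 - 20) ≡ 16/25 mod 43. 25⁻¹ ≡ 31 (mod 43) since 25·31 = 775 ≡ 1, so λ ≡ 23.
  x = λ² - 20 - 2 = 529 - 22 ≡ 34; y = λ·(20 - 34) - 27 ≡ 38. → (34, 38)

(34, 38)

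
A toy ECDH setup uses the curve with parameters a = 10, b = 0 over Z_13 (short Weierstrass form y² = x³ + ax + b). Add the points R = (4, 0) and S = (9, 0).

(4, 0) + (9, 0). λ = (0 - 0)/(9 - 4) ≡ 0/5 mod 13. 5⁻¹ ≡ 8 (mod 13), so λ ≡ 0.
  x = λ² - 4 - 9 = 0 - 13 ≡ 0; y = λ·(4 - 0) - 0 ≡ 0. → (0, 0)

(0, 0)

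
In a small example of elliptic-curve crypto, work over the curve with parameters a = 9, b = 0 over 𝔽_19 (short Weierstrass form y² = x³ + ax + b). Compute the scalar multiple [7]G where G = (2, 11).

Double-and-add on 7 = (111)₂. Start with G = (2, 11) for the leading 1-bit.
double: tangent at (2, 11): λ = (3·2² + 9)/(2·11) ≡ 2/3. 3⁻¹ ≡ 13 (mod 19) since 3·13 = 39 ≡ 1, so λ ≡ 2·13 ≡ 7.
  x = λ² - 2 - 2 = 49 - 4 ≡ 7; y = λ·(2 - 7) - 11 ≡ 11. → (7, 11)
add G: (7, 11) + (2, 11). λ = (11 - 11)/(2 - 7) ≡ 0/14 mod 19. 14⁻¹ ≡ 15 (mod 19), so λ ≡ 0.
  x = λ² - 7 - 2 = 0 - 9 ≡ 10; y = λ·(7 - 10) - 11 ≡ 8. → (10, 8)
double: tangent at (10, 8): λ = (3·10² + 9)/(2·8) ≡ 5/16. 16⁻¹ ≡ 6 (mod 19), so λ ≡ 5·6 ≡ 11.
  x = λ² - 10 - 10 = 121 - 20 ≡ 6; y = λ·(10 - 6) - 8 ≡ 17. → (6, 17)
add G: (6, 17) + (2, 11). λ = (11 - 17)/(2 - 6) ≡ 13/15 mod 19. 15⁻¹ ≡ 14 (mod 19), so λ ≡ 11.
  x = λ² - 6 - 2 = 121 - 8 ≡ 18; y = λ·(6 - 18) - 17 ≡ 3. → (18, 3)

(18, 3)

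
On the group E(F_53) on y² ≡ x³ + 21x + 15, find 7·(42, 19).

Write P = (42, 19).
Repeated addition: build up to 7P.
2P: tangent at (42, 19): λ = (3·42² + 21)/(2·19) ≡ 13/38. 38⁻¹ ≡ 7 (mod 53), so λ ≡ 13·7 ≡ 38.
  x = λ² - 42 - 42 = 1444 - 84 ≡ 35; y = λ·(42 - 35) - 19 ≡ 35. → (35, 35)
3P: (35, 35) + (42, 19). λ = (19 - 35)/(42 - 35) ≡ 37/7 mod 53. 7⁻¹ ≡ 38 (mod 53), so λ ≡ 28.
  x = λ² - 35 - 42 = 784 - 77 ≡ 18; y = λ·(35 - 18) - 35 ≡ 17. → (18, 17)
4P: (18, 17) + (42, 19). λ = (19 - 17)/(42 - 18) ≡ 2/24 mod 53. 24⁻¹ ≡ 42 (mod 53) since 24·42 = 1008 ≡ 1, so λ ≡ 31.
  x = λ² - 18 - 42 = 961 - 60 ≡ 0; y = λ·(18 - 0) - 17 ≡ 11. → (0, 11)
5P: (0, 11) + (42, 19). λ = (19 - 11)/(42 - 0) ≡ 8/42 mod 53. 42⁻¹ ≡ 24 (mod 53), so λ ≡ 33.
  x = λ² - 0 - 42 = 1089 - 42 ≡ 40; y = λ·(0 - 40) - 11 ≡ 47. → (40, 47)
6P: (40, 47) + (42, 19). λ = (19 - 47)/(42 - 40) ≡ 25/2 mod 53. 2⁻¹ ≡ 27 (mod 53), so λ ≡ 39.
  x = λ² - 40 - 42 = 1521 - 82 ≡ 8; y = λ·(40 - 8) - 47 ≡ 35. → (8, 35)
7P: (8, 35) + (42, 19). λ = (19 - 35)/(42 - 8) ≡ 37/34 mod 53. 34⁻¹ ≡ 39 (mod 53) since 34·39 = 1326 ≡ 1, so λ ≡ 12.
  x = λ² - 8 - 42 = 144 - 50 ≡ 41; y = λ·(8 - 41) - 35 ≡ 46. → (41, 46)

(41, 46)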